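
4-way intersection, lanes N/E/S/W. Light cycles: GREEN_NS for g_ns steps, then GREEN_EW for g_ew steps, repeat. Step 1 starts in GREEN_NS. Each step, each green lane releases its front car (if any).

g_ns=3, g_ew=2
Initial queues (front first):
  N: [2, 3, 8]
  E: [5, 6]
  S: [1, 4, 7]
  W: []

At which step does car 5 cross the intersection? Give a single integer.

Step 1 [NS]: N:car2-GO,E:wait,S:car1-GO,W:wait | queues: N=2 E=2 S=2 W=0
Step 2 [NS]: N:car3-GO,E:wait,S:car4-GO,W:wait | queues: N=1 E=2 S=1 W=0
Step 3 [NS]: N:car8-GO,E:wait,S:car7-GO,W:wait | queues: N=0 E=2 S=0 W=0
Step 4 [EW]: N:wait,E:car5-GO,S:wait,W:empty | queues: N=0 E=1 S=0 W=0
Step 5 [EW]: N:wait,E:car6-GO,S:wait,W:empty | queues: N=0 E=0 S=0 W=0
Car 5 crosses at step 4

4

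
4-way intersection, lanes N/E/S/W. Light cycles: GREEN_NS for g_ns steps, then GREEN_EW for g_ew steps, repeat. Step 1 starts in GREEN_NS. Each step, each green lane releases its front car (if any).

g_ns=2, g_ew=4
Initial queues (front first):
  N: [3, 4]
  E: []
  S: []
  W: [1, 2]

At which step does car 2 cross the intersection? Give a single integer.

Step 1 [NS]: N:car3-GO,E:wait,S:empty,W:wait | queues: N=1 E=0 S=0 W=2
Step 2 [NS]: N:car4-GO,E:wait,S:empty,W:wait | queues: N=0 E=0 S=0 W=2
Step 3 [EW]: N:wait,E:empty,S:wait,W:car1-GO | queues: N=0 E=0 S=0 W=1
Step 4 [EW]: N:wait,E:empty,S:wait,W:car2-GO | queues: N=0 E=0 S=0 W=0
Car 2 crosses at step 4

4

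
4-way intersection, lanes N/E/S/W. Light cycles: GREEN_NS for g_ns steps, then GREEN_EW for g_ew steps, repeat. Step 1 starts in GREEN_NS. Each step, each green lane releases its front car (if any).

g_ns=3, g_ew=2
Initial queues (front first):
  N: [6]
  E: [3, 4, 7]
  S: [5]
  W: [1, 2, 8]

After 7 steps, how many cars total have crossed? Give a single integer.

Step 1 [NS]: N:car6-GO,E:wait,S:car5-GO,W:wait | queues: N=0 E=3 S=0 W=3
Step 2 [NS]: N:empty,E:wait,S:empty,W:wait | queues: N=0 E=3 S=0 W=3
Step 3 [NS]: N:empty,E:wait,S:empty,W:wait | queues: N=0 E=3 S=0 W=3
Step 4 [EW]: N:wait,E:car3-GO,S:wait,W:car1-GO | queues: N=0 E=2 S=0 W=2
Step 5 [EW]: N:wait,E:car4-GO,S:wait,W:car2-GO | queues: N=0 E=1 S=0 W=1
Step 6 [NS]: N:empty,E:wait,S:empty,W:wait | queues: N=0 E=1 S=0 W=1
Step 7 [NS]: N:empty,E:wait,S:empty,W:wait | queues: N=0 E=1 S=0 W=1
Cars crossed by step 7: 6

Answer: 6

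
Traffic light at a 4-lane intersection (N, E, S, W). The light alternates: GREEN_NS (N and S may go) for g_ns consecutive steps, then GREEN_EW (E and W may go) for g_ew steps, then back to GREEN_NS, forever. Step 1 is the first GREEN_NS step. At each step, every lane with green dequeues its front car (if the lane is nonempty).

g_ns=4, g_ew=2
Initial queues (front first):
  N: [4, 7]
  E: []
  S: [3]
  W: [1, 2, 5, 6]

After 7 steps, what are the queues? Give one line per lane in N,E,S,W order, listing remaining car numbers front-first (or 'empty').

Step 1 [NS]: N:car4-GO,E:wait,S:car3-GO,W:wait | queues: N=1 E=0 S=0 W=4
Step 2 [NS]: N:car7-GO,E:wait,S:empty,W:wait | queues: N=0 E=0 S=0 W=4
Step 3 [NS]: N:empty,E:wait,S:empty,W:wait | queues: N=0 E=0 S=0 W=4
Step 4 [NS]: N:empty,E:wait,S:empty,W:wait | queues: N=0 E=0 S=0 W=4
Step 5 [EW]: N:wait,E:empty,S:wait,W:car1-GO | queues: N=0 E=0 S=0 W=3
Step 6 [EW]: N:wait,E:empty,S:wait,W:car2-GO | queues: N=0 E=0 S=0 W=2
Step 7 [NS]: N:empty,E:wait,S:empty,W:wait | queues: N=0 E=0 S=0 W=2

N: empty
E: empty
S: empty
W: 5 6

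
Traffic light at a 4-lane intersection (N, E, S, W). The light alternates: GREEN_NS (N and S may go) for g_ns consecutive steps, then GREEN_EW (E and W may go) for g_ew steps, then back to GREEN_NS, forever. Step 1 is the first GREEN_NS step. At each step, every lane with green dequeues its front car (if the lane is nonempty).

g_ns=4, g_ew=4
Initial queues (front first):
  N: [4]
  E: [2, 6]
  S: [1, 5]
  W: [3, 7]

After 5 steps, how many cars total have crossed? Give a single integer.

Answer: 5

Derivation:
Step 1 [NS]: N:car4-GO,E:wait,S:car1-GO,W:wait | queues: N=0 E=2 S=1 W=2
Step 2 [NS]: N:empty,E:wait,S:car5-GO,W:wait | queues: N=0 E=2 S=0 W=2
Step 3 [NS]: N:empty,E:wait,S:empty,W:wait | queues: N=0 E=2 S=0 W=2
Step 4 [NS]: N:empty,E:wait,S:empty,W:wait | queues: N=0 E=2 S=0 W=2
Step 5 [EW]: N:wait,E:car2-GO,S:wait,W:car3-GO | queues: N=0 E=1 S=0 W=1
Cars crossed by step 5: 5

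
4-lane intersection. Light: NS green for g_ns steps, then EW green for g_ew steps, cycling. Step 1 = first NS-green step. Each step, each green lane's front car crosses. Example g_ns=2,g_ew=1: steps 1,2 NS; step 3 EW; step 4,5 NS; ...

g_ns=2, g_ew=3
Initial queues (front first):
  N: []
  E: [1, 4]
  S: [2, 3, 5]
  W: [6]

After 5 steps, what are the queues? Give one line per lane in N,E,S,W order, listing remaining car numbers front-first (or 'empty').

Step 1 [NS]: N:empty,E:wait,S:car2-GO,W:wait | queues: N=0 E=2 S=2 W=1
Step 2 [NS]: N:empty,E:wait,S:car3-GO,W:wait | queues: N=0 E=2 S=1 W=1
Step 3 [EW]: N:wait,E:car1-GO,S:wait,W:car6-GO | queues: N=0 E=1 S=1 W=0
Step 4 [EW]: N:wait,E:car4-GO,S:wait,W:empty | queues: N=0 E=0 S=1 W=0
Step 5 [EW]: N:wait,E:empty,S:wait,W:empty | queues: N=0 E=0 S=1 W=0

N: empty
E: empty
S: 5
W: empty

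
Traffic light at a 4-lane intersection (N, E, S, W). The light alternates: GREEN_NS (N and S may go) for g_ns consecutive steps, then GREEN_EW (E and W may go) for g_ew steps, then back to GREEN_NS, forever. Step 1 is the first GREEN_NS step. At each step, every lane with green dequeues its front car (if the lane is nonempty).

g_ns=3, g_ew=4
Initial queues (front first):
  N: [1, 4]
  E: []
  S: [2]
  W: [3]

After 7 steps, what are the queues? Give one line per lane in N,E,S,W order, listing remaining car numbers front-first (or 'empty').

Step 1 [NS]: N:car1-GO,E:wait,S:car2-GO,W:wait | queues: N=1 E=0 S=0 W=1
Step 2 [NS]: N:car4-GO,E:wait,S:empty,W:wait | queues: N=0 E=0 S=0 W=1
Step 3 [NS]: N:empty,E:wait,S:empty,W:wait | queues: N=0 E=0 S=0 W=1
Step 4 [EW]: N:wait,E:empty,S:wait,W:car3-GO | queues: N=0 E=0 S=0 W=0

N: empty
E: empty
S: empty
W: empty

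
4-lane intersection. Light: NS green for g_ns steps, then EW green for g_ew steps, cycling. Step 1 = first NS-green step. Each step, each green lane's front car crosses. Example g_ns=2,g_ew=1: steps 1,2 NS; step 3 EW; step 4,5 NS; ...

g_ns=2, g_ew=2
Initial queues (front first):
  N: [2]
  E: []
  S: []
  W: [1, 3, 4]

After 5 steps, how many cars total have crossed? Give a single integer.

Step 1 [NS]: N:car2-GO,E:wait,S:empty,W:wait | queues: N=0 E=0 S=0 W=3
Step 2 [NS]: N:empty,E:wait,S:empty,W:wait | queues: N=0 E=0 S=0 W=3
Step 3 [EW]: N:wait,E:empty,S:wait,W:car1-GO | queues: N=0 E=0 S=0 W=2
Step 4 [EW]: N:wait,E:empty,S:wait,W:car3-GO | queues: N=0 E=0 S=0 W=1
Step 5 [NS]: N:empty,E:wait,S:empty,W:wait | queues: N=0 E=0 S=0 W=1
Cars crossed by step 5: 3

Answer: 3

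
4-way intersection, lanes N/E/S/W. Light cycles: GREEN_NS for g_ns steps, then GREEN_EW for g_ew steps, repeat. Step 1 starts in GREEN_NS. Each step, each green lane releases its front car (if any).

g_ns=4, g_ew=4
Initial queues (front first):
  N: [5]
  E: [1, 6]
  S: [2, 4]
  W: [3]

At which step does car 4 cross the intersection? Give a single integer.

Step 1 [NS]: N:car5-GO,E:wait,S:car2-GO,W:wait | queues: N=0 E=2 S=1 W=1
Step 2 [NS]: N:empty,E:wait,S:car4-GO,W:wait | queues: N=0 E=2 S=0 W=1
Step 3 [NS]: N:empty,E:wait,S:empty,W:wait | queues: N=0 E=2 S=0 W=1
Step 4 [NS]: N:empty,E:wait,S:empty,W:wait | queues: N=0 E=2 S=0 W=1
Step 5 [EW]: N:wait,E:car1-GO,S:wait,W:car3-GO | queues: N=0 E=1 S=0 W=0
Step 6 [EW]: N:wait,E:car6-GO,S:wait,W:empty | queues: N=0 E=0 S=0 W=0
Car 4 crosses at step 2

2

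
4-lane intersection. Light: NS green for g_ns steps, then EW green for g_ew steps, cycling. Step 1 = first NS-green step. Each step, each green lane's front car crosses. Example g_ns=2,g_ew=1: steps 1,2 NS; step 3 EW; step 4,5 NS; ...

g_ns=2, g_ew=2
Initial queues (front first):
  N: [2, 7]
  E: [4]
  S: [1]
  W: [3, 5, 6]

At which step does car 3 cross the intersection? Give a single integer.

Step 1 [NS]: N:car2-GO,E:wait,S:car1-GO,W:wait | queues: N=1 E=1 S=0 W=3
Step 2 [NS]: N:car7-GO,E:wait,S:empty,W:wait | queues: N=0 E=1 S=0 W=3
Step 3 [EW]: N:wait,E:car4-GO,S:wait,W:car3-GO | queues: N=0 E=0 S=0 W=2
Step 4 [EW]: N:wait,E:empty,S:wait,W:car5-GO | queues: N=0 E=0 S=0 W=1
Step 5 [NS]: N:empty,E:wait,S:empty,W:wait | queues: N=0 E=0 S=0 W=1
Step 6 [NS]: N:empty,E:wait,S:empty,W:wait | queues: N=0 E=0 S=0 W=1
Step 7 [EW]: N:wait,E:empty,S:wait,W:car6-GO | queues: N=0 E=0 S=0 W=0
Car 3 crosses at step 3

3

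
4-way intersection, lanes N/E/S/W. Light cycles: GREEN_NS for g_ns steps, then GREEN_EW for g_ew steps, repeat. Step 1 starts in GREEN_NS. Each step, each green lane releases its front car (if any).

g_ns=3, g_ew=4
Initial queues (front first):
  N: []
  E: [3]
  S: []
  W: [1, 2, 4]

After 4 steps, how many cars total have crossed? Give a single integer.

Step 1 [NS]: N:empty,E:wait,S:empty,W:wait | queues: N=0 E=1 S=0 W=3
Step 2 [NS]: N:empty,E:wait,S:empty,W:wait | queues: N=0 E=1 S=0 W=3
Step 3 [NS]: N:empty,E:wait,S:empty,W:wait | queues: N=0 E=1 S=0 W=3
Step 4 [EW]: N:wait,E:car3-GO,S:wait,W:car1-GO | queues: N=0 E=0 S=0 W=2
Cars crossed by step 4: 2

Answer: 2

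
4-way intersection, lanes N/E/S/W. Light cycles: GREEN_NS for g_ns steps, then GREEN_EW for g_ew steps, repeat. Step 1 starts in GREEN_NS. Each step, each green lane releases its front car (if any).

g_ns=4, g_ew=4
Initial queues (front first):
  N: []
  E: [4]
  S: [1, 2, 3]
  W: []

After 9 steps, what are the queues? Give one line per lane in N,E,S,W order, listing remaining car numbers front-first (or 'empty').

Step 1 [NS]: N:empty,E:wait,S:car1-GO,W:wait | queues: N=0 E=1 S=2 W=0
Step 2 [NS]: N:empty,E:wait,S:car2-GO,W:wait | queues: N=0 E=1 S=1 W=0
Step 3 [NS]: N:empty,E:wait,S:car3-GO,W:wait | queues: N=0 E=1 S=0 W=0
Step 4 [NS]: N:empty,E:wait,S:empty,W:wait | queues: N=0 E=1 S=0 W=0
Step 5 [EW]: N:wait,E:car4-GO,S:wait,W:empty | queues: N=0 E=0 S=0 W=0

N: empty
E: empty
S: empty
W: empty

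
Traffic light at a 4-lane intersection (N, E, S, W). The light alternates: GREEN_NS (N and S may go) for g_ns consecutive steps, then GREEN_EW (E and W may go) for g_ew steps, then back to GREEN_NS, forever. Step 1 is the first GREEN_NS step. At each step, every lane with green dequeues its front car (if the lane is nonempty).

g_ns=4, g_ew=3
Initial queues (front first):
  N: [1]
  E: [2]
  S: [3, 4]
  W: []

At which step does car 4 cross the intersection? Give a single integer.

Step 1 [NS]: N:car1-GO,E:wait,S:car3-GO,W:wait | queues: N=0 E=1 S=1 W=0
Step 2 [NS]: N:empty,E:wait,S:car4-GO,W:wait | queues: N=0 E=1 S=0 W=0
Step 3 [NS]: N:empty,E:wait,S:empty,W:wait | queues: N=0 E=1 S=0 W=0
Step 4 [NS]: N:empty,E:wait,S:empty,W:wait | queues: N=0 E=1 S=0 W=0
Step 5 [EW]: N:wait,E:car2-GO,S:wait,W:empty | queues: N=0 E=0 S=0 W=0
Car 4 crosses at step 2

2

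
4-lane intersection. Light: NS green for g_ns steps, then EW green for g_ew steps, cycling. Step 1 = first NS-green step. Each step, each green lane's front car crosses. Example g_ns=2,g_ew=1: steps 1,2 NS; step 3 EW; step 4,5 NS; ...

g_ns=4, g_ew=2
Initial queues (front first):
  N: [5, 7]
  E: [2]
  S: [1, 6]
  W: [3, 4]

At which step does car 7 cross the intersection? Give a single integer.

Step 1 [NS]: N:car5-GO,E:wait,S:car1-GO,W:wait | queues: N=1 E=1 S=1 W=2
Step 2 [NS]: N:car7-GO,E:wait,S:car6-GO,W:wait | queues: N=0 E=1 S=0 W=2
Step 3 [NS]: N:empty,E:wait,S:empty,W:wait | queues: N=0 E=1 S=0 W=2
Step 4 [NS]: N:empty,E:wait,S:empty,W:wait | queues: N=0 E=1 S=0 W=2
Step 5 [EW]: N:wait,E:car2-GO,S:wait,W:car3-GO | queues: N=0 E=0 S=0 W=1
Step 6 [EW]: N:wait,E:empty,S:wait,W:car4-GO | queues: N=0 E=0 S=0 W=0
Car 7 crosses at step 2

2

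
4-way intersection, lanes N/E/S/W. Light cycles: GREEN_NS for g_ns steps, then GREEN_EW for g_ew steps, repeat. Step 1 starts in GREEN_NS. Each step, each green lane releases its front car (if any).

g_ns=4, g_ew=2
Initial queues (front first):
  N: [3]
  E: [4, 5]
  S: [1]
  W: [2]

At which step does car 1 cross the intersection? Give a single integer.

Step 1 [NS]: N:car3-GO,E:wait,S:car1-GO,W:wait | queues: N=0 E=2 S=0 W=1
Step 2 [NS]: N:empty,E:wait,S:empty,W:wait | queues: N=0 E=2 S=0 W=1
Step 3 [NS]: N:empty,E:wait,S:empty,W:wait | queues: N=0 E=2 S=0 W=1
Step 4 [NS]: N:empty,E:wait,S:empty,W:wait | queues: N=0 E=2 S=0 W=1
Step 5 [EW]: N:wait,E:car4-GO,S:wait,W:car2-GO | queues: N=0 E=1 S=0 W=0
Step 6 [EW]: N:wait,E:car5-GO,S:wait,W:empty | queues: N=0 E=0 S=0 W=0
Car 1 crosses at step 1

1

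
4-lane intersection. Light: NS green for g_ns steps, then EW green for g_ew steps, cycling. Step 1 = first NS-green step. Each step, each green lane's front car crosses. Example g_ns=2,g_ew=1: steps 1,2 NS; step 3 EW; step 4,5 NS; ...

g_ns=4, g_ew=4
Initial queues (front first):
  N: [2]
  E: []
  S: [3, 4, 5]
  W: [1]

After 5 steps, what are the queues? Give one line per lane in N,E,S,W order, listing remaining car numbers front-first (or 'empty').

Step 1 [NS]: N:car2-GO,E:wait,S:car3-GO,W:wait | queues: N=0 E=0 S=2 W=1
Step 2 [NS]: N:empty,E:wait,S:car4-GO,W:wait | queues: N=0 E=0 S=1 W=1
Step 3 [NS]: N:empty,E:wait,S:car5-GO,W:wait | queues: N=0 E=0 S=0 W=1
Step 4 [NS]: N:empty,E:wait,S:empty,W:wait | queues: N=0 E=0 S=0 W=1
Step 5 [EW]: N:wait,E:empty,S:wait,W:car1-GO | queues: N=0 E=0 S=0 W=0

N: empty
E: empty
S: empty
W: empty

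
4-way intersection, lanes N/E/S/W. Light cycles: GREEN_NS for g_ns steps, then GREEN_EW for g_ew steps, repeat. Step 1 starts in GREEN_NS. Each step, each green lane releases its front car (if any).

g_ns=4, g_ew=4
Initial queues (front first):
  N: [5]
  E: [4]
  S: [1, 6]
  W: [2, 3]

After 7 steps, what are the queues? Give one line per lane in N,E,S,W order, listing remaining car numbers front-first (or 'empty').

Step 1 [NS]: N:car5-GO,E:wait,S:car1-GO,W:wait | queues: N=0 E=1 S=1 W=2
Step 2 [NS]: N:empty,E:wait,S:car6-GO,W:wait | queues: N=0 E=1 S=0 W=2
Step 3 [NS]: N:empty,E:wait,S:empty,W:wait | queues: N=0 E=1 S=0 W=2
Step 4 [NS]: N:empty,E:wait,S:empty,W:wait | queues: N=0 E=1 S=0 W=2
Step 5 [EW]: N:wait,E:car4-GO,S:wait,W:car2-GO | queues: N=0 E=0 S=0 W=1
Step 6 [EW]: N:wait,E:empty,S:wait,W:car3-GO | queues: N=0 E=0 S=0 W=0

N: empty
E: empty
S: empty
W: empty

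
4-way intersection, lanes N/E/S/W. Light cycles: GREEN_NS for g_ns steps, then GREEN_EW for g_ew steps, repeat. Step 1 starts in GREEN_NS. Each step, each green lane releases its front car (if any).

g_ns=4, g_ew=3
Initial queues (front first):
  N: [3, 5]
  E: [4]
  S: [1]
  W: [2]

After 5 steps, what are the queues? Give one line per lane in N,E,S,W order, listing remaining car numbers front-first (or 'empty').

Step 1 [NS]: N:car3-GO,E:wait,S:car1-GO,W:wait | queues: N=1 E=1 S=0 W=1
Step 2 [NS]: N:car5-GO,E:wait,S:empty,W:wait | queues: N=0 E=1 S=0 W=1
Step 3 [NS]: N:empty,E:wait,S:empty,W:wait | queues: N=0 E=1 S=0 W=1
Step 4 [NS]: N:empty,E:wait,S:empty,W:wait | queues: N=0 E=1 S=0 W=1
Step 5 [EW]: N:wait,E:car4-GO,S:wait,W:car2-GO | queues: N=0 E=0 S=0 W=0

N: empty
E: empty
S: empty
W: empty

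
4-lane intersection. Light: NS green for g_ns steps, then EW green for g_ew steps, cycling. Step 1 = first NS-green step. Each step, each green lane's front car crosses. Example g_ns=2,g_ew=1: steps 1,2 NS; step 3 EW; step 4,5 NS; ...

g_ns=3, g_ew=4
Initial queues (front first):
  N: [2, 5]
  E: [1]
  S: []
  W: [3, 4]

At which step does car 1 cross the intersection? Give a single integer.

Step 1 [NS]: N:car2-GO,E:wait,S:empty,W:wait | queues: N=1 E=1 S=0 W=2
Step 2 [NS]: N:car5-GO,E:wait,S:empty,W:wait | queues: N=0 E=1 S=0 W=2
Step 3 [NS]: N:empty,E:wait,S:empty,W:wait | queues: N=0 E=1 S=0 W=2
Step 4 [EW]: N:wait,E:car1-GO,S:wait,W:car3-GO | queues: N=0 E=0 S=0 W=1
Step 5 [EW]: N:wait,E:empty,S:wait,W:car4-GO | queues: N=0 E=0 S=0 W=0
Car 1 crosses at step 4

4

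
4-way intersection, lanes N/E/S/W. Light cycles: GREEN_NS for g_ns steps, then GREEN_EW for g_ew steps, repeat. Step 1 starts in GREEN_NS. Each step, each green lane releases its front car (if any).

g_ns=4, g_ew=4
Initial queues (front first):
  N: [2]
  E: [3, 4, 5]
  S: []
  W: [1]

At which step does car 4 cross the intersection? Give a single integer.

Step 1 [NS]: N:car2-GO,E:wait,S:empty,W:wait | queues: N=0 E=3 S=0 W=1
Step 2 [NS]: N:empty,E:wait,S:empty,W:wait | queues: N=0 E=3 S=0 W=1
Step 3 [NS]: N:empty,E:wait,S:empty,W:wait | queues: N=0 E=3 S=0 W=1
Step 4 [NS]: N:empty,E:wait,S:empty,W:wait | queues: N=0 E=3 S=0 W=1
Step 5 [EW]: N:wait,E:car3-GO,S:wait,W:car1-GO | queues: N=0 E=2 S=0 W=0
Step 6 [EW]: N:wait,E:car4-GO,S:wait,W:empty | queues: N=0 E=1 S=0 W=0
Step 7 [EW]: N:wait,E:car5-GO,S:wait,W:empty | queues: N=0 E=0 S=0 W=0
Car 4 crosses at step 6

6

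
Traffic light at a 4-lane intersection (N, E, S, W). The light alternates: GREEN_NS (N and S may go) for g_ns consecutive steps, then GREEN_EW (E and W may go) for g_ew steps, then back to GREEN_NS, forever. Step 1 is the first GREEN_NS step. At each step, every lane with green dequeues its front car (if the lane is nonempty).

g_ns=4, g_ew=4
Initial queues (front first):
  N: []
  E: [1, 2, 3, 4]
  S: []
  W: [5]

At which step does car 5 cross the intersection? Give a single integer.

Step 1 [NS]: N:empty,E:wait,S:empty,W:wait | queues: N=0 E=4 S=0 W=1
Step 2 [NS]: N:empty,E:wait,S:empty,W:wait | queues: N=0 E=4 S=0 W=1
Step 3 [NS]: N:empty,E:wait,S:empty,W:wait | queues: N=0 E=4 S=0 W=1
Step 4 [NS]: N:empty,E:wait,S:empty,W:wait | queues: N=0 E=4 S=0 W=1
Step 5 [EW]: N:wait,E:car1-GO,S:wait,W:car5-GO | queues: N=0 E=3 S=0 W=0
Step 6 [EW]: N:wait,E:car2-GO,S:wait,W:empty | queues: N=0 E=2 S=0 W=0
Step 7 [EW]: N:wait,E:car3-GO,S:wait,W:empty | queues: N=0 E=1 S=0 W=0
Step 8 [EW]: N:wait,E:car4-GO,S:wait,W:empty | queues: N=0 E=0 S=0 W=0
Car 5 crosses at step 5

5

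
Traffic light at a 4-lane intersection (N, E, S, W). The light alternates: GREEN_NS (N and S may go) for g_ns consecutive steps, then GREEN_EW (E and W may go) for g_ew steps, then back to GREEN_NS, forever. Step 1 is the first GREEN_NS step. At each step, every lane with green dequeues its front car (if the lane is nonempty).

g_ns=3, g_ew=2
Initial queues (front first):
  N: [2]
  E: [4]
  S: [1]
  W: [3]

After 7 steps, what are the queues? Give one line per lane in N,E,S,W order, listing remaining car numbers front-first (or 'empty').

Step 1 [NS]: N:car2-GO,E:wait,S:car1-GO,W:wait | queues: N=0 E=1 S=0 W=1
Step 2 [NS]: N:empty,E:wait,S:empty,W:wait | queues: N=0 E=1 S=0 W=1
Step 3 [NS]: N:empty,E:wait,S:empty,W:wait | queues: N=0 E=1 S=0 W=1
Step 4 [EW]: N:wait,E:car4-GO,S:wait,W:car3-GO | queues: N=0 E=0 S=0 W=0

N: empty
E: empty
S: empty
W: empty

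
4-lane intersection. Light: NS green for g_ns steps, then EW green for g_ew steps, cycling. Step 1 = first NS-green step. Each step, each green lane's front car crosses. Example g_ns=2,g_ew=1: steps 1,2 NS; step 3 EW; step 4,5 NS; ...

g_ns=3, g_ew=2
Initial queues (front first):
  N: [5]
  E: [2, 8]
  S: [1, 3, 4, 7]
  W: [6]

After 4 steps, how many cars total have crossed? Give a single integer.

Step 1 [NS]: N:car5-GO,E:wait,S:car1-GO,W:wait | queues: N=0 E=2 S=3 W=1
Step 2 [NS]: N:empty,E:wait,S:car3-GO,W:wait | queues: N=0 E=2 S=2 W=1
Step 3 [NS]: N:empty,E:wait,S:car4-GO,W:wait | queues: N=0 E=2 S=1 W=1
Step 4 [EW]: N:wait,E:car2-GO,S:wait,W:car6-GO | queues: N=0 E=1 S=1 W=0
Cars crossed by step 4: 6

Answer: 6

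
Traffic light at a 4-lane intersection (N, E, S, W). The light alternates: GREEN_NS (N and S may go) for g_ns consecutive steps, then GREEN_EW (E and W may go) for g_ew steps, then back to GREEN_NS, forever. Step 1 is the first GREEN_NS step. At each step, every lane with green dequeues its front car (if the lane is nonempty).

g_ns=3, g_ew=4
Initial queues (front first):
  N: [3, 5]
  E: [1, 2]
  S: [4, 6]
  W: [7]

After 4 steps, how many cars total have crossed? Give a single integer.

Step 1 [NS]: N:car3-GO,E:wait,S:car4-GO,W:wait | queues: N=1 E=2 S=1 W=1
Step 2 [NS]: N:car5-GO,E:wait,S:car6-GO,W:wait | queues: N=0 E=2 S=0 W=1
Step 3 [NS]: N:empty,E:wait,S:empty,W:wait | queues: N=0 E=2 S=0 W=1
Step 4 [EW]: N:wait,E:car1-GO,S:wait,W:car7-GO | queues: N=0 E=1 S=0 W=0
Cars crossed by step 4: 6

Answer: 6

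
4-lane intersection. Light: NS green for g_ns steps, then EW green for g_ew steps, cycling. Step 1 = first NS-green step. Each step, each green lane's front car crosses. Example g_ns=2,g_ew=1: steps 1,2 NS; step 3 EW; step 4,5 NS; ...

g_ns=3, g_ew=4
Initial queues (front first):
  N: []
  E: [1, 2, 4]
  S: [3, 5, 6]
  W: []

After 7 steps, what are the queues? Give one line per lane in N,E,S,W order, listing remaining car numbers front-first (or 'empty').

Step 1 [NS]: N:empty,E:wait,S:car3-GO,W:wait | queues: N=0 E=3 S=2 W=0
Step 2 [NS]: N:empty,E:wait,S:car5-GO,W:wait | queues: N=0 E=3 S=1 W=0
Step 3 [NS]: N:empty,E:wait,S:car6-GO,W:wait | queues: N=0 E=3 S=0 W=0
Step 4 [EW]: N:wait,E:car1-GO,S:wait,W:empty | queues: N=0 E=2 S=0 W=0
Step 5 [EW]: N:wait,E:car2-GO,S:wait,W:empty | queues: N=0 E=1 S=0 W=0
Step 6 [EW]: N:wait,E:car4-GO,S:wait,W:empty | queues: N=0 E=0 S=0 W=0

N: empty
E: empty
S: empty
W: empty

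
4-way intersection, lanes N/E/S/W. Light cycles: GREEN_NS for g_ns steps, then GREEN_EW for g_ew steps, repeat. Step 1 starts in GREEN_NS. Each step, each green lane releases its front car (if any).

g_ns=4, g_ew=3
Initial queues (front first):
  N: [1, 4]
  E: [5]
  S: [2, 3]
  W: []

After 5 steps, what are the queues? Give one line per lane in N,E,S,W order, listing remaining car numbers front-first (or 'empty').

Step 1 [NS]: N:car1-GO,E:wait,S:car2-GO,W:wait | queues: N=1 E=1 S=1 W=0
Step 2 [NS]: N:car4-GO,E:wait,S:car3-GO,W:wait | queues: N=0 E=1 S=0 W=0
Step 3 [NS]: N:empty,E:wait,S:empty,W:wait | queues: N=0 E=1 S=0 W=0
Step 4 [NS]: N:empty,E:wait,S:empty,W:wait | queues: N=0 E=1 S=0 W=0
Step 5 [EW]: N:wait,E:car5-GO,S:wait,W:empty | queues: N=0 E=0 S=0 W=0

N: empty
E: empty
S: empty
W: empty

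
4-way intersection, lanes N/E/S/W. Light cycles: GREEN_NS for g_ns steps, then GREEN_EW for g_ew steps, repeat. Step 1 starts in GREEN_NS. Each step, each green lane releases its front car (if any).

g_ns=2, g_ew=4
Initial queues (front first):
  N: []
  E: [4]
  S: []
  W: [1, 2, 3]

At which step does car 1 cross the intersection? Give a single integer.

Step 1 [NS]: N:empty,E:wait,S:empty,W:wait | queues: N=0 E=1 S=0 W=3
Step 2 [NS]: N:empty,E:wait,S:empty,W:wait | queues: N=0 E=1 S=0 W=3
Step 3 [EW]: N:wait,E:car4-GO,S:wait,W:car1-GO | queues: N=0 E=0 S=0 W=2
Step 4 [EW]: N:wait,E:empty,S:wait,W:car2-GO | queues: N=0 E=0 S=0 W=1
Step 5 [EW]: N:wait,E:empty,S:wait,W:car3-GO | queues: N=0 E=0 S=0 W=0
Car 1 crosses at step 3

3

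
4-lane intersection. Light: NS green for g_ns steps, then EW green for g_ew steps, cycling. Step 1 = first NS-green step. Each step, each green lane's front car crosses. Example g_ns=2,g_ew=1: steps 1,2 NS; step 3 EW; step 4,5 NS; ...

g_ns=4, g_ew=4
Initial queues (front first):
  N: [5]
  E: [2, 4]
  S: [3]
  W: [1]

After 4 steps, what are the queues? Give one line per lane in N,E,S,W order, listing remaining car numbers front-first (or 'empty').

Step 1 [NS]: N:car5-GO,E:wait,S:car3-GO,W:wait | queues: N=0 E=2 S=0 W=1
Step 2 [NS]: N:empty,E:wait,S:empty,W:wait | queues: N=0 E=2 S=0 W=1
Step 3 [NS]: N:empty,E:wait,S:empty,W:wait | queues: N=0 E=2 S=0 W=1
Step 4 [NS]: N:empty,E:wait,S:empty,W:wait | queues: N=0 E=2 S=0 W=1

N: empty
E: 2 4
S: empty
W: 1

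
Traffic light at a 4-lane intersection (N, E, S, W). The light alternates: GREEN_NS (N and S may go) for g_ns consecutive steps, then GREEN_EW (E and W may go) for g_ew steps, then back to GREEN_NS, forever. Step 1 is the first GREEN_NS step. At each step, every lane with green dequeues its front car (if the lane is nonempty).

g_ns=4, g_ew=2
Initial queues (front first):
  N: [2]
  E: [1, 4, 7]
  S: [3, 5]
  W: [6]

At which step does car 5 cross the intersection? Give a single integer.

Step 1 [NS]: N:car2-GO,E:wait,S:car3-GO,W:wait | queues: N=0 E=3 S=1 W=1
Step 2 [NS]: N:empty,E:wait,S:car5-GO,W:wait | queues: N=0 E=3 S=0 W=1
Step 3 [NS]: N:empty,E:wait,S:empty,W:wait | queues: N=0 E=3 S=0 W=1
Step 4 [NS]: N:empty,E:wait,S:empty,W:wait | queues: N=0 E=3 S=0 W=1
Step 5 [EW]: N:wait,E:car1-GO,S:wait,W:car6-GO | queues: N=0 E=2 S=0 W=0
Step 6 [EW]: N:wait,E:car4-GO,S:wait,W:empty | queues: N=0 E=1 S=0 W=0
Step 7 [NS]: N:empty,E:wait,S:empty,W:wait | queues: N=0 E=1 S=0 W=0
Step 8 [NS]: N:empty,E:wait,S:empty,W:wait | queues: N=0 E=1 S=0 W=0
Step 9 [NS]: N:empty,E:wait,S:empty,W:wait | queues: N=0 E=1 S=0 W=0
Step 10 [NS]: N:empty,E:wait,S:empty,W:wait | queues: N=0 E=1 S=0 W=0
Step 11 [EW]: N:wait,E:car7-GO,S:wait,W:empty | queues: N=0 E=0 S=0 W=0
Car 5 crosses at step 2

2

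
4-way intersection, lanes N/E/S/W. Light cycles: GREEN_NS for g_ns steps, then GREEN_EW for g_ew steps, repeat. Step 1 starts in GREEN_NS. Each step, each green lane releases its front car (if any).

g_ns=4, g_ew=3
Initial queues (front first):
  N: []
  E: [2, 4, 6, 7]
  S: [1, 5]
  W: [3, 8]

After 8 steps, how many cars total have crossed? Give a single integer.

Answer: 7

Derivation:
Step 1 [NS]: N:empty,E:wait,S:car1-GO,W:wait | queues: N=0 E=4 S=1 W=2
Step 2 [NS]: N:empty,E:wait,S:car5-GO,W:wait | queues: N=0 E=4 S=0 W=2
Step 3 [NS]: N:empty,E:wait,S:empty,W:wait | queues: N=0 E=4 S=0 W=2
Step 4 [NS]: N:empty,E:wait,S:empty,W:wait | queues: N=0 E=4 S=0 W=2
Step 5 [EW]: N:wait,E:car2-GO,S:wait,W:car3-GO | queues: N=0 E=3 S=0 W=1
Step 6 [EW]: N:wait,E:car4-GO,S:wait,W:car8-GO | queues: N=0 E=2 S=0 W=0
Step 7 [EW]: N:wait,E:car6-GO,S:wait,W:empty | queues: N=0 E=1 S=0 W=0
Step 8 [NS]: N:empty,E:wait,S:empty,W:wait | queues: N=0 E=1 S=0 W=0
Cars crossed by step 8: 7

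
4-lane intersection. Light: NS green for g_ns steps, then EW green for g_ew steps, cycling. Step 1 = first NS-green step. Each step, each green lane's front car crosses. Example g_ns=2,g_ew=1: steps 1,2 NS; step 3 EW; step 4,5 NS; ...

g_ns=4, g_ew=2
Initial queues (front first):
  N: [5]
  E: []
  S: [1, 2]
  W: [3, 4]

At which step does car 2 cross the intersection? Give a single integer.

Step 1 [NS]: N:car5-GO,E:wait,S:car1-GO,W:wait | queues: N=0 E=0 S=1 W=2
Step 2 [NS]: N:empty,E:wait,S:car2-GO,W:wait | queues: N=0 E=0 S=0 W=2
Step 3 [NS]: N:empty,E:wait,S:empty,W:wait | queues: N=0 E=0 S=0 W=2
Step 4 [NS]: N:empty,E:wait,S:empty,W:wait | queues: N=0 E=0 S=0 W=2
Step 5 [EW]: N:wait,E:empty,S:wait,W:car3-GO | queues: N=0 E=0 S=0 W=1
Step 6 [EW]: N:wait,E:empty,S:wait,W:car4-GO | queues: N=0 E=0 S=0 W=0
Car 2 crosses at step 2

2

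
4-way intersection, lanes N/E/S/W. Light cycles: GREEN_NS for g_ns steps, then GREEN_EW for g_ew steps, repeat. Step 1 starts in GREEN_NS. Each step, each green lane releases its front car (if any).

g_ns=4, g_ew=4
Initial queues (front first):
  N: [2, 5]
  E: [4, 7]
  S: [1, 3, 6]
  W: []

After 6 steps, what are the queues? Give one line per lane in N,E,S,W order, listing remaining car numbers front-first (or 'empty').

Step 1 [NS]: N:car2-GO,E:wait,S:car1-GO,W:wait | queues: N=1 E=2 S=2 W=0
Step 2 [NS]: N:car5-GO,E:wait,S:car3-GO,W:wait | queues: N=0 E=2 S=1 W=0
Step 3 [NS]: N:empty,E:wait,S:car6-GO,W:wait | queues: N=0 E=2 S=0 W=0
Step 4 [NS]: N:empty,E:wait,S:empty,W:wait | queues: N=0 E=2 S=0 W=0
Step 5 [EW]: N:wait,E:car4-GO,S:wait,W:empty | queues: N=0 E=1 S=0 W=0
Step 6 [EW]: N:wait,E:car7-GO,S:wait,W:empty | queues: N=0 E=0 S=0 W=0

N: empty
E: empty
S: empty
W: empty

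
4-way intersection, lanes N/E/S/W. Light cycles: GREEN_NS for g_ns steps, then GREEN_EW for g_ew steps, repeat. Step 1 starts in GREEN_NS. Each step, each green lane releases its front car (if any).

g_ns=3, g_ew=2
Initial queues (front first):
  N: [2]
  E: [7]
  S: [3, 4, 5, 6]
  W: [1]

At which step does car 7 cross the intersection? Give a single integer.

Step 1 [NS]: N:car2-GO,E:wait,S:car3-GO,W:wait | queues: N=0 E=1 S=3 W=1
Step 2 [NS]: N:empty,E:wait,S:car4-GO,W:wait | queues: N=0 E=1 S=2 W=1
Step 3 [NS]: N:empty,E:wait,S:car5-GO,W:wait | queues: N=0 E=1 S=1 W=1
Step 4 [EW]: N:wait,E:car7-GO,S:wait,W:car1-GO | queues: N=0 E=0 S=1 W=0
Step 5 [EW]: N:wait,E:empty,S:wait,W:empty | queues: N=0 E=0 S=1 W=0
Step 6 [NS]: N:empty,E:wait,S:car6-GO,W:wait | queues: N=0 E=0 S=0 W=0
Car 7 crosses at step 4

4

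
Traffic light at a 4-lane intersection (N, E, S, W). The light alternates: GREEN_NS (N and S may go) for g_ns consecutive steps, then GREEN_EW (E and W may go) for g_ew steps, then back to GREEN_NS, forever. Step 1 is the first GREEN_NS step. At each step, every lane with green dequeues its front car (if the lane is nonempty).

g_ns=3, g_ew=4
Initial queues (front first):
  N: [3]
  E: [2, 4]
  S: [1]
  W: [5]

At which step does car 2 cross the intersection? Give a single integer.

Step 1 [NS]: N:car3-GO,E:wait,S:car1-GO,W:wait | queues: N=0 E=2 S=0 W=1
Step 2 [NS]: N:empty,E:wait,S:empty,W:wait | queues: N=0 E=2 S=0 W=1
Step 3 [NS]: N:empty,E:wait,S:empty,W:wait | queues: N=0 E=2 S=0 W=1
Step 4 [EW]: N:wait,E:car2-GO,S:wait,W:car5-GO | queues: N=0 E=1 S=0 W=0
Step 5 [EW]: N:wait,E:car4-GO,S:wait,W:empty | queues: N=0 E=0 S=0 W=0
Car 2 crosses at step 4

4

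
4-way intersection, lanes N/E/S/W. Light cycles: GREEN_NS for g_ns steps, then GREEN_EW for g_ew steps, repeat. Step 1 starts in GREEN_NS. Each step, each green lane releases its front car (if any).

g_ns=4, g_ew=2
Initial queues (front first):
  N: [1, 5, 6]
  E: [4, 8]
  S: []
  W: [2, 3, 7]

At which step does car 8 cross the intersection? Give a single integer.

Step 1 [NS]: N:car1-GO,E:wait,S:empty,W:wait | queues: N=2 E=2 S=0 W=3
Step 2 [NS]: N:car5-GO,E:wait,S:empty,W:wait | queues: N=1 E=2 S=0 W=3
Step 3 [NS]: N:car6-GO,E:wait,S:empty,W:wait | queues: N=0 E=2 S=0 W=3
Step 4 [NS]: N:empty,E:wait,S:empty,W:wait | queues: N=0 E=2 S=0 W=3
Step 5 [EW]: N:wait,E:car4-GO,S:wait,W:car2-GO | queues: N=0 E=1 S=0 W=2
Step 6 [EW]: N:wait,E:car8-GO,S:wait,W:car3-GO | queues: N=0 E=0 S=0 W=1
Step 7 [NS]: N:empty,E:wait,S:empty,W:wait | queues: N=0 E=0 S=0 W=1
Step 8 [NS]: N:empty,E:wait,S:empty,W:wait | queues: N=0 E=0 S=0 W=1
Step 9 [NS]: N:empty,E:wait,S:empty,W:wait | queues: N=0 E=0 S=0 W=1
Step 10 [NS]: N:empty,E:wait,S:empty,W:wait | queues: N=0 E=0 S=0 W=1
Step 11 [EW]: N:wait,E:empty,S:wait,W:car7-GO | queues: N=0 E=0 S=0 W=0
Car 8 crosses at step 6

6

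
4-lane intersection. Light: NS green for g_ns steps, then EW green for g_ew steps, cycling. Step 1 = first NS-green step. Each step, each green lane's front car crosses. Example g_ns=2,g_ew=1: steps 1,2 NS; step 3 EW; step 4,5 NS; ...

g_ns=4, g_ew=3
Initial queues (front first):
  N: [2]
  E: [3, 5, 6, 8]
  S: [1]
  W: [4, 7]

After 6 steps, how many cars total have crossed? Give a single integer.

Answer: 6

Derivation:
Step 1 [NS]: N:car2-GO,E:wait,S:car1-GO,W:wait | queues: N=0 E=4 S=0 W=2
Step 2 [NS]: N:empty,E:wait,S:empty,W:wait | queues: N=0 E=4 S=0 W=2
Step 3 [NS]: N:empty,E:wait,S:empty,W:wait | queues: N=0 E=4 S=0 W=2
Step 4 [NS]: N:empty,E:wait,S:empty,W:wait | queues: N=0 E=4 S=0 W=2
Step 5 [EW]: N:wait,E:car3-GO,S:wait,W:car4-GO | queues: N=0 E=3 S=0 W=1
Step 6 [EW]: N:wait,E:car5-GO,S:wait,W:car7-GO | queues: N=0 E=2 S=0 W=0
Cars crossed by step 6: 6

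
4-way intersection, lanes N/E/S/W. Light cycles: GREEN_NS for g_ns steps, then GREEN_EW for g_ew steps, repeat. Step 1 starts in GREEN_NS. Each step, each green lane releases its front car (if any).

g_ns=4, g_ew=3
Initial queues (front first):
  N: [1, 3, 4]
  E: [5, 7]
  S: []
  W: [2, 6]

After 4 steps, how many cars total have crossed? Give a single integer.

Step 1 [NS]: N:car1-GO,E:wait,S:empty,W:wait | queues: N=2 E=2 S=0 W=2
Step 2 [NS]: N:car3-GO,E:wait,S:empty,W:wait | queues: N=1 E=2 S=0 W=2
Step 3 [NS]: N:car4-GO,E:wait,S:empty,W:wait | queues: N=0 E=2 S=0 W=2
Step 4 [NS]: N:empty,E:wait,S:empty,W:wait | queues: N=0 E=2 S=0 W=2
Cars crossed by step 4: 3

Answer: 3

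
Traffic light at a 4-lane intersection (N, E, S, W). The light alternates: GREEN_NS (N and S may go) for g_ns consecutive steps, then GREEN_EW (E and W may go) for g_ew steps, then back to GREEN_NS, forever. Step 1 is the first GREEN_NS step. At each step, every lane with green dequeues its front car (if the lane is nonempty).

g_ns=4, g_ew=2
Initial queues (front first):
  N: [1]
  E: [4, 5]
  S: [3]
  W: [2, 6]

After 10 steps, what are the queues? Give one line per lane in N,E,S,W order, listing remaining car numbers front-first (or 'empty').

Step 1 [NS]: N:car1-GO,E:wait,S:car3-GO,W:wait | queues: N=0 E=2 S=0 W=2
Step 2 [NS]: N:empty,E:wait,S:empty,W:wait | queues: N=0 E=2 S=0 W=2
Step 3 [NS]: N:empty,E:wait,S:empty,W:wait | queues: N=0 E=2 S=0 W=2
Step 4 [NS]: N:empty,E:wait,S:empty,W:wait | queues: N=0 E=2 S=0 W=2
Step 5 [EW]: N:wait,E:car4-GO,S:wait,W:car2-GO | queues: N=0 E=1 S=0 W=1
Step 6 [EW]: N:wait,E:car5-GO,S:wait,W:car6-GO | queues: N=0 E=0 S=0 W=0

N: empty
E: empty
S: empty
W: empty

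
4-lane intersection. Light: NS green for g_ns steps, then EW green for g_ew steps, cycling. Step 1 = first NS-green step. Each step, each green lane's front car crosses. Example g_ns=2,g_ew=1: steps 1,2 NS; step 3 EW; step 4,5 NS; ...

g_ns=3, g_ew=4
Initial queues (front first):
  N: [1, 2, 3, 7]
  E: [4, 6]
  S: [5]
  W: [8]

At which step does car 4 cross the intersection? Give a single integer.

Step 1 [NS]: N:car1-GO,E:wait,S:car5-GO,W:wait | queues: N=3 E=2 S=0 W=1
Step 2 [NS]: N:car2-GO,E:wait,S:empty,W:wait | queues: N=2 E=2 S=0 W=1
Step 3 [NS]: N:car3-GO,E:wait,S:empty,W:wait | queues: N=1 E=2 S=0 W=1
Step 4 [EW]: N:wait,E:car4-GO,S:wait,W:car8-GO | queues: N=1 E=1 S=0 W=0
Step 5 [EW]: N:wait,E:car6-GO,S:wait,W:empty | queues: N=1 E=0 S=0 W=0
Step 6 [EW]: N:wait,E:empty,S:wait,W:empty | queues: N=1 E=0 S=0 W=0
Step 7 [EW]: N:wait,E:empty,S:wait,W:empty | queues: N=1 E=0 S=0 W=0
Step 8 [NS]: N:car7-GO,E:wait,S:empty,W:wait | queues: N=0 E=0 S=0 W=0
Car 4 crosses at step 4

4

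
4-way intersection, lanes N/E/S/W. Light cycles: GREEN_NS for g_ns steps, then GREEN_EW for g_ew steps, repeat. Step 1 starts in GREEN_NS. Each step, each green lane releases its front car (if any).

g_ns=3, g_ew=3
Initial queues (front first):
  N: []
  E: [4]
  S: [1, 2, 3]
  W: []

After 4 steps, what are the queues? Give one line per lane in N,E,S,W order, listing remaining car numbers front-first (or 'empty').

Step 1 [NS]: N:empty,E:wait,S:car1-GO,W:wait | queues: N=0 E=1 S=2 W=0
Step 2 [NS]: N:empty,E:wait,S:car2-GO,W:wait | queues: N=0 E=1 S=1 W=0
Step 3 [NS]: N:empty,E:wait,S:car3-GO,W:wait | queues: N=0 E=1 S=0 W=0
Step 4 [EW]: N:wait,E:car4-GO,S:wait,W:empty | queues: N=0 E=0 S=0 W=0

N: empty
E: empty
S: empty
W: empty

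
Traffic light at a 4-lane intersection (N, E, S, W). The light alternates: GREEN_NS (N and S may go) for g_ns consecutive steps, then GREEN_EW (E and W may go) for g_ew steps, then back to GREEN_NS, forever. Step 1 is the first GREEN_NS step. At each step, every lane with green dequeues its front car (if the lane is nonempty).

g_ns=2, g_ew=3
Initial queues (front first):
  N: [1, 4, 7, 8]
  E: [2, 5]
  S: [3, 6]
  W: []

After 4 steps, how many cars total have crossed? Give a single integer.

Step 1 [NS]: N:car1-GO,E:wait,S:car3-GO,W:wait | queues: N=3 E=2 S=1 W=0
Step 2 [NS]: N:car4-GO,E:wait,S:car6-GO,W:wait | queues: N=2 E=2 S=0 W=0
Step 3 [EW]: N:wait,E:car2-GO,S:wait,W:empty | queues: N=2 E=1 S=0 W=0
Step 4 [EW]: N:wait,E:car5-GO,S:wait,W:empty | queues: N=2 E=0 S=0 W=0
Cars crossed by step 4: 6

Answer: 6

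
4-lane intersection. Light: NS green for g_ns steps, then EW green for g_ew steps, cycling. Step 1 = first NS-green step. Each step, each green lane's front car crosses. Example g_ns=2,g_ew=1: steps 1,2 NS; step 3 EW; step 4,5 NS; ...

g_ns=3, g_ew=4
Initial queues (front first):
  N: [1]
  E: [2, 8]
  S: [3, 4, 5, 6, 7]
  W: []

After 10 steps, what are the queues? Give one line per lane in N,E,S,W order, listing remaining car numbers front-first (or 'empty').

Step 1 [NS]: N:car1-GO,E:wait,S:car3-GO,W:wait | queues: N=0 E=2 S=4 W=0
Step 2 [NS]: N:empty,E:wait,S:car4-GO,W:wait | queues: N=0 E=2 S=3 W=0
Step 3 [NS]: N:empty,E:wait,S:car5-GO,W:wait | queues: N=0 E=2 S=2 W=0
Step 4 [EW]: N:wait,E:car2-GO,S:wait,W:empty | queues: N=0 E=1 S=2 W=0
Step 5 [EW]: N:wait,E:car8-GO,S:wait,W:empty | queues: N=0 E=0 S=2 W=0
Step 6 [EW]: N:wait,E:empty,S:wait,W:empty | queues: N=0 E=0 S=2 W=0
Step 7 [EW]: N:wait,E:empty,S:wait,W:empty | queues: N=0 E=0 S=2 W=0
Step 8 [NS]: N:empty,E:wait,S:car6-GO,W:wait | queues: N=0 E=0 S=1 W=0
Step 9 [NS]: N:empty,E:wait,S:car7-GO,W:wait | queues: N=0 E=0 S=0 W=0

N: empty
E: empty
S: empty
W: empty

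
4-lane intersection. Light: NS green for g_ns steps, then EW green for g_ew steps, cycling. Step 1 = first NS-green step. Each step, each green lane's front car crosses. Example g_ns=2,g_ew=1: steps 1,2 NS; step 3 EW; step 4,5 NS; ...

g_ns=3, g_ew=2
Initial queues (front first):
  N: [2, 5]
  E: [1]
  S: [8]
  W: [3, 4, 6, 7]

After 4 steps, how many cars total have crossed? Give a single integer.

Answer: 5

Derivation:
Step 1 [NS]: N:car2-GO,E:wait,S:car8-GO,W:wait | queues: N=1 E=1 S=0 W=4
Step 2 [NS]: N:car5-GO,E:wait,S:empty,W:wait | queues: N=0 E=1 S=0 W=4
Step 3 [NS]: N:empty,E:wait,S:empty,W:wait | queues: N=0 E=1 S=0 W=4
Step 4 [EW]: N:wait,E:car1-GO,S:wait,W:car3-GO | queues: N=0 E=0 S=0 W=3
Cars crossed by step 4: 5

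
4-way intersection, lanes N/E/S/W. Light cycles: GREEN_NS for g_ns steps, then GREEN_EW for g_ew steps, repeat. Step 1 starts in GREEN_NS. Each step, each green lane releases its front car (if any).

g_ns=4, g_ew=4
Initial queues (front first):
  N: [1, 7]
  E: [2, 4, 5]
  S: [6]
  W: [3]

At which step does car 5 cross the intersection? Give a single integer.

Step 1 [NS]: N:car1-GO,E:wait,S:car6-GO,W:wait | queues: N=1 E=3 S=0 W=1
Step 2 [NS]: N:car7-GO,E:wait,S:empty,W:wait | queues: N=0 E=3 S=0 W=1
Step 3 [NS]: N:empty,E:wait,S:empty,W:wait | queues: N=0 E=3 S=0 W=1
Step 4 [NS]: N:empty,E:wait,S:empty,W:wait | queues: N=0 E=3 S=0 W=1
Step 5 [EW]: N:wait,E:car2-GO,S:wait,W:car3-GO | queues: N=0 E=2 S=0 W=0
Step 6 [EW]: N:wait,E:car4-GO,S:wait,W:empty | queues: N=0 E=1 S=0 W=0
Step 7 [EW]: N:wait,E:car5-GO,S:wait,W:empty | queues: N=0 E=0 S=0 W=0
Car 5 crosses at step 7

7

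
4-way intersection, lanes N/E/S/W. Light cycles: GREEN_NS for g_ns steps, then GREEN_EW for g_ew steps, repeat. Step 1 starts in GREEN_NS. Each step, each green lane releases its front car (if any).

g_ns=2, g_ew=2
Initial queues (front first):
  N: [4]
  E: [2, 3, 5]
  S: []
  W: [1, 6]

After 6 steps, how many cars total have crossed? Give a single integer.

Answer: 5

Derivation:
Step 1 [NS]: N:car4-GO,E:wait,S:empty,W:wait | queues: N=0 E=3 S=0 W=2
Step 2 [NS]: N:empty,E:wait,S:empty,W:wait | queues: N=0 E=3 S=0 W=2
Step 3 [EW]: N:wait,E:car2-GO,S:wait,W:car1-GO | queues: N=0 E=2 S=0 W=1
Step 4 [EW]: N:wait,E:car3-GO,S:wait,W:car6-GO | queues: N=0 E=1 S=0 W=0
Step 5 [NS]: N:empty,E:wait,S:empty,W:wait | queues: N=0 E=1 S=0 W=0
Step 6 [NS]: N:empty,E:wait,S:empty,W:wait | queues: N=0 E=1 S=0 W=0
Cars crossed by step 6: 5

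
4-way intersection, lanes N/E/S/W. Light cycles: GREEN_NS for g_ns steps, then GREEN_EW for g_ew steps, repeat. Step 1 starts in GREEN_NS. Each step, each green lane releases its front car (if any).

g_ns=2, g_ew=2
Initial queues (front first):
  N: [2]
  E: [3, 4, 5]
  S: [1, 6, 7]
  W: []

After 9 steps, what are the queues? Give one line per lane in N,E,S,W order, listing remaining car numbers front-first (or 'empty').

Step 1 [NS]: N:car2-GO,E:wait,S:car1-GO,W:wait | queues: N=0 E=3 S=2 W=0
Step 2 [NS]: N:empty,E:wait,S:car6-GO,W:wait | queues: N=0 E=3 S=1 W=0
Step 3 [EW]: N:wait,E:car3-GO,S:wait,W:empty | queues: N=0 E=2 S=1 W=0
Step 4 [EW]: N:wait,E:car4-GO,S:wait,W:empty | queues: N=0 E=1 S=1 W=0
Step 5 [NS]: N:empty,E:wait,S:car7-GO,W:wait | queues: N=0 E=1 S=0 W=0
Step 6 [NS]: N:empty,E:wait,S:empty,W:wait | queues: N=0 E=1 S=0 W=0
Step 7 [EW]: N:wait,E:car5-GO,S:wait,W:empty | queues: N=0 E=0 S=0 W=0

N: empty
E: empty
S: empty
W: empty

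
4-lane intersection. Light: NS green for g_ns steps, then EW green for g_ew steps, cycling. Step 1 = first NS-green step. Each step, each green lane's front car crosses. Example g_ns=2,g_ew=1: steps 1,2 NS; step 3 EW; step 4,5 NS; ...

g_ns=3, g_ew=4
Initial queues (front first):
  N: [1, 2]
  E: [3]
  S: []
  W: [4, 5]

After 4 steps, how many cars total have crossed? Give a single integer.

Step 1 [NS]: N:car1-GO,E:wait,S:empty,W:wait | queues: N=1 E=1 S=0 W=2
Step 2 [NS]: N:car2-GO,E:wait,S:empty,W:wait | queues: N=0 E=1 S=0 W=2
Step 3 [NS]: N:empty,E:wait,S:empty,W:wait | queues: N=0 E=1 S=0 W=2
Step 4 [EW]: N:wait,E:car3-GO,S:wait,W:car4-GO | queues: N=0 E=0 S=0 W=1
Cars crossed by step 4: 4

Answer: 4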